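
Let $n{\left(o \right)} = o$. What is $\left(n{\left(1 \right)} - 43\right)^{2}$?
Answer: $1764$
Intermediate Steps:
$\left(n{\left(1 \right)} - 43\right)^{2} = \left(1 - 43\right)^{2} = \left(-42\right)^{2} = 1764$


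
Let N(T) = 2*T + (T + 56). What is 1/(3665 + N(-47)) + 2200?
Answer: 7876001/3580 ≈ 2200.0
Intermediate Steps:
N(T) = 56 + 3*T (N(T) = 2*T + (56 + T) = 56 + 3*T)
1/(3665 + N(-47)) + 2200 = 1/(3665 + (56 + 3*(-47))) + 2200 = 1/(3665 + (56 - 141)) + 2200 = 1/(3665 - 85) + 2200 = 1/3580 + 2200 = 7876001/3580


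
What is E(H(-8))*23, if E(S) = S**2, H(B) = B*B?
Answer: 94208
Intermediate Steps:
H(B) = B**2
E(H(-8))*23 = ((-8)**2)**2*23 = 64**2*23 = 4096*23 = 94208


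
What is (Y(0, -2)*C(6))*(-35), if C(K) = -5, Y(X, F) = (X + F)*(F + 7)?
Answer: -1750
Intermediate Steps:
Y(X, F) = (7 + F)*(F + X) (Y(X, F) = (F + X)*(7 + F) = (7 + F)*(F + X))
(Y(0, -2)*C(6))*(-35) = (((-2)² + 7*(-2) + 7*0 - 2*0)*(-5))*(-35) = ((4 - 14 + 0 + 0)*(-5))*(-35) = -10*(-5)*(-35) = 50*(-35) = -1750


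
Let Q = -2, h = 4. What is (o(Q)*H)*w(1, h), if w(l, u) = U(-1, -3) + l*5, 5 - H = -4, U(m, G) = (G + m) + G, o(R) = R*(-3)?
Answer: -108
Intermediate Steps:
o(R) = -3*R
U(m, G) = m + 2*G
H = 9 (H = 5 - 1*(-4) = 5 + 4 = 9)
w(l, u) = -7 + 5*l (w(l, u) = (-1 + 2*(-3)) + l*5 = (-1 - 6) + 5*l = -7 + 5*l)
(o(Q)*H)*w(1, h) = (-3*(-2)*9)*(-7 + 5*1) = (6*9)*(-7 + 5) = 54*(-2) = -108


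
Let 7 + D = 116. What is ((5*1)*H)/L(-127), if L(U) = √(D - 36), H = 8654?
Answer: 43270*√73/73 ≈ 5064.4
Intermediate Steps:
D = 109 (D = -7 + 116 = 109)
L(U) = √73 (L(U) = √(109 - 36) = √73)
((5*1)*H)/L(-127) = ((5*1)*8654)/(√73) = (5*8654)*(√73/73) = 43270*(√73/73) = 43270*√73/73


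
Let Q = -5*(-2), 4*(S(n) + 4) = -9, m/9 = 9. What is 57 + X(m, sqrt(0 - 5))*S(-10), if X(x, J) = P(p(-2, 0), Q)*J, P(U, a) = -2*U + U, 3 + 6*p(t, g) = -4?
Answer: 57 - 175*I*sqrt(5)/24 ≈ 57.0 - 16.305*I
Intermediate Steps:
m = 81 (m = 9*9 = 81)
S(n) = -25/4 (S(n) = -4 + (1/4)*(-9) = -4 - 9/4 = -25/4)
p(t, g) = -7/6 (p(t, g) = -1/2 + (1/6)*(-4) = -1/2 - 2/3 = -7/6)
Q = 10
P(U, a) = -U
X(x, J) = 7*J/6 (X(x, J) = (-1*(-7/6))*J = 7*J/6)
57 + X(m, sqrt(0 - 5))*S(-10) = 57 + (7*sqrt(0 - 5)/6)*(-25/4) = 57 + (7*sqrt(-5)/6)*(-25/4) = 57 + (7*(I*sqrt(5))/6)*(-25/4) = 57 + (7*I*sqrt(5)/6)*(-25/4) = 57 - 175*I*sqrt(5)/24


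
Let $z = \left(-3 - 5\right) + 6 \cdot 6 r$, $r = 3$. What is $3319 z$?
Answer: $331900$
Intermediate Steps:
$z = 100$ ($z = \left(-3 - 5\right) + 6 \cdot 6 \cdot 3 = \left(-3 - 5\right) + 6 \cdot 18 = -8 + 108 = 100$)
$3319 z = 3319 \cdot 100 = 331900$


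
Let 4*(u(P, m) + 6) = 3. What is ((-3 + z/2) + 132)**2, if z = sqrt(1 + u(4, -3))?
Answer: (516 + I*sqrt(17))**2/16 ≈ 16640.0 + 265.94*I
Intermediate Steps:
u(P, m) = -21/4 (u(P, m) = -6 + (1/4)*3 = -6 + 3/4 = -21/4)
z = I*sqrt(17)/2 (z = sqrt(1 - 21/4) = sqrt(-17/4) = I*sqrt(17)/2 ≈ 2.0616*I)
((-3 + z/2) + 132)**2 = ((-3 + (I*sqrt(17)/2)/2) + 132)**2 = ((-3 + (I*sqrt(17)/2)*(1/2)) + 132)**2 = ((-3 + I*sqrt(17)/4) + 132)**2 = (129 + I*sqrt(17)/4)**2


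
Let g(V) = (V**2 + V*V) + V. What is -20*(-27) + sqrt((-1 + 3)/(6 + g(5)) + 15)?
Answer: 540 + sqrt(55937)/61 ≈ 543.88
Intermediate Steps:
g(V) = V + 2*V**2 (g(V) = (V**2 + V**2) + V = 2*V**2 + V = V + 2*V**2)
-20*(-27) + sqrt((-1 + 3)/(6 + g(5)) + 15) = -20*(-27) + sqrt((-1 + 3)/(6 + 5*(1 + 2*5)) + 15) = 540 + sqrt(2/(6 + 5*(1 + 10)) + 15) = 540 + sqrt(2/(6 + 5*11) + 15) = 540 + sqrt(2/(6 + 55) + 15) = 540 + sqrt(2/61 + 15) = 540 + sqrt(917/61) = 540 + sqrt(55937)/61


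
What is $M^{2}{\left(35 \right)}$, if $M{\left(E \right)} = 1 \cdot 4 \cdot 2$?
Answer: $64$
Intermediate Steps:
$M{\left(E \right)} = 8$ ($M{\left(E \right)} = 4 \cdot 2 = 8$)
$M^{2}{\left(35 \right)} = 8^{2} = 64$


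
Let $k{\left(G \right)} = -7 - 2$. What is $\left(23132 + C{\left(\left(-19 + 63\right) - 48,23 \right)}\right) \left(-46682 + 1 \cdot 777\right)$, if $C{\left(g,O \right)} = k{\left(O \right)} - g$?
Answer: $-1061644935$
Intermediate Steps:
$k{\left(G \right)} = -9$
$C{\left(g,O \right)} = -9 - g$
$\left(23132 + C{\left(\left(-19 + 63\right) - 48,23 \right)}\right) \left(-46682 + 1 \cdot 777\right) = \left(23132 - 5\right) \left(-46682 + 1 \cdot 777\right) = \left(23132 - 5\right) \left(-46682 + 777\right) = \left(23132 - 5\right) \left(-45905\right) = 23127 \left(-45905\right) = -1061644935$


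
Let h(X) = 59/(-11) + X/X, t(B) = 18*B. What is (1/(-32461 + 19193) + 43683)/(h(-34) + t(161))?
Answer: 6375446473/422320440 ≈ 15.096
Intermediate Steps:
h(X) = -48/11 (h(X) = 59*(-1/11) + 1 = -59/11 + 1 = -48/11)
(1/(-32461 + 19193) + 43683)/(h(-34) + t(161)) = (1/(-32461 + 19193) + 43683)/(-48/11 + 18*161) = (1/(-13268) + 43683)/(-48/11 + 2898) = (-1/13268 + 43683)/(31830/11) = (579586043/13268)*(11/31830) = 6375446473/422320440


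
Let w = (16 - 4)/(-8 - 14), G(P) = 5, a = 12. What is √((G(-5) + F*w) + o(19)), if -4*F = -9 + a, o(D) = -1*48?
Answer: I*√20614/22 ≈ 6.5262*I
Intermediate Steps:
w = -6/11 (w = 12/(-22) = 12*(-1/22) = -6/11 ≈ -0.54545)
o(D) = -48
F = -¾ (F = -(-9 + 12)/4 = -¼*3 = -¾ ≈ -0.75000)
√((G(-5) + F*w) + o(19)) = √((5 - ¾*(-6/11)) - 48) = √((5 + 9/22) - 48) = √(119/22 - 48) = √(-937/22) = I*√20614/22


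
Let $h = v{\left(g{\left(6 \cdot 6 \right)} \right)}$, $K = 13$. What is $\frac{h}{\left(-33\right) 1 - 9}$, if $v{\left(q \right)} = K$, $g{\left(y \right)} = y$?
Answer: $- \frac{13}{42} \approx -0.30952$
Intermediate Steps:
$v{\left(q \right)} = 13$
$h = 13$
$\frac{h}{\left(-33\right) 1 - 9} = \frac{13}{\left(-33\right) 1 - 9} = \frac{13}{-33 - 9} = \frac{13}{-42} = 13 \left(- \frac{1}{42}\right) = - \frac{13}{42}$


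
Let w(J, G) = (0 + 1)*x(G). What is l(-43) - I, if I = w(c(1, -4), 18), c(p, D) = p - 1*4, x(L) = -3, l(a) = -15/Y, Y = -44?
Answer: 147/44 ≈ 3.3409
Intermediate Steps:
l(a) = 15/44 (l(a) = -15/(-44) = -15*(-1/44) = 15/44)
c(p, D) = -4 + p (c(p, D) = p - 4 = -4 + p)
w(J, G) = -3 (w(J, G) = (0 + 1)*(-3) = 1*(-3) = -3)
I = -3
l(-43) - I = 15/44 - 1*(-3) = 15/44 + 3 = 147/44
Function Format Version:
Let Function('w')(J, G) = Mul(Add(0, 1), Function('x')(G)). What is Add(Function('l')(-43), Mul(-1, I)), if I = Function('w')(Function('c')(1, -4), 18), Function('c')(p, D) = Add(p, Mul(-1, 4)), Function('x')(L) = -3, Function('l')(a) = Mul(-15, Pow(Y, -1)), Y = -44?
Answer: Rational(147, 44) ≈ 3.3409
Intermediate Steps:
Function('l')(a) = Rational(15, 44) (Function('l')(a) = Mul(-15, Pow(-44, -1)) = Mul(-15, Rational(-1, 44)) = Rational(15, 44))
Function('c')(p, D) = Add(-4, p) (Function('c')(p, D) = Add(p, -4) = Add(-4, p))
Function('w')(J, G) = -3 (Function('w')(J, G) = Mul(Add(0, 1), -3) = Mul(1, -3) = -3)
I = -3
Add(Function('l')(-43), Mul(-1, I)) = Add(Rational(15, 44), Mul(-1, -3)) = Add(Rational(15, 44), 3) = Rational(147, 44)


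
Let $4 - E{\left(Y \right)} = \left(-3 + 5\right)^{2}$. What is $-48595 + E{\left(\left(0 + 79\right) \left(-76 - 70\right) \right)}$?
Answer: $-48595$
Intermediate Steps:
$E{\left(Y \right)} = 0$ ($E{\left(Y \right)} = 4 - \left(-3 + 5\right)^{2} = 4 - 2^{2} = 4 - 4 = 0$)
$-48595 + E{\left(\left(0 + 79\right) \left(-76 - 70\right) \right)} = -48595 + 0 = -48595$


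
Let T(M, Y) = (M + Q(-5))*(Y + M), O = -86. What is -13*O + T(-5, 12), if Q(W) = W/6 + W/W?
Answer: 6505/6 ≈ 1084.2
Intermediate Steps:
Q(W) = 1 + W/6 (Q(W) = W*(⅙) + 1 = W/6 + 1 = 1 + W/6)
T(M, Y) = (⅙ + M)*(M + Y) (T(M, Y) = (M + (1 + (⅙)*(-5)))*(Y + M) = (M + (1 - ⅚))*(M + Y) = (M + ⅙)*(M + Y) = (⅙ + M)*(M + Y))
-13*O + T(-5, 12) = -13*(-86) + ((-5)² + (⅙)*(-5) + (⅙)*12 - 5*12) = 1118 + (25 - ⅚ + 2 - 60) = 1118 - 203/6 = 6505/6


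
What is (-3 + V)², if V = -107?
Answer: 12100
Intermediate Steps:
(-3 + V)² = (-3 - 107)² = (-110)² = 12100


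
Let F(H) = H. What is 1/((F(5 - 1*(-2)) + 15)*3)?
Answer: 1/66 ≈ 0.015152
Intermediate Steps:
1/((F(5 - 1*(-2)) + 15)*3) = 1/(((5 - 1*(-2)) + 15)*3) = 1/(((5 + 2) + 15)*3) = 1/((7 + 15)*3) = 1/(22*3) = 1/66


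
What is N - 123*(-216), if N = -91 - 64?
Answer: 26413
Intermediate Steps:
N = -155
N - 123*(-216) = -155 - 123*(-216) = -155 + 26568 = 26413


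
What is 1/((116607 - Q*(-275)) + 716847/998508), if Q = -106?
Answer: 332836/29109077001 ≈ 1.1434e-5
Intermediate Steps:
1/((116607 - Q*(-275)) + 716847/998508) = 1/((116607 - (-106)*(-275)) + 716847/998508) = 1/((116607 - 1*29150) + 716847*(1/998508)) = 1/((116607 - 29150) + 238949/332836) = 1/(87457 + 238949/332836) = 1/(29109077001/332836) = 332836/29109077001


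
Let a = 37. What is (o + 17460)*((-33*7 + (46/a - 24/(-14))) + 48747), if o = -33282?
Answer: -198825739020/259 ≈ -7.6767e+8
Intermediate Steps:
(o + 17460)*((-33*7 + (46/a - 24/(-14))) + 48747) = (-33282 + 17460)*((-33*7 + (46/37 - 24/(-14))) + 48747) = -15822*((-231 + (46*(1/37) - 24*(-1/14))) + 48747) = -15822*((-231 + (46/37 + 12/7)) + 48747) = -15822*((-231 + 766/259) + 48747) = -15822*(-59063/259 + 48747) = -15822*12566410/259 = -198825739020/259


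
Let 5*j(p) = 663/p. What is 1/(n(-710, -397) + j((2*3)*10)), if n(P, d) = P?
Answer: -100/70779 ≈ -0.0014128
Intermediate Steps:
j(p) = 663/(5*p) (j(p) = (663/p)/5 = 663/(5*p))
1/(n(-710, -397) + j((2*3)*10)) = 1/(-710 + 663/(5*(((2*3)*10)))) = 1/(-710 + 663/(5*((6*10)))) = 1/(-710 + (663/5)/60) = 1/(-710 + (663/5)*(1/60)) = 1/(-710 + 221/100) = 1/(-70779/100) = -100/70779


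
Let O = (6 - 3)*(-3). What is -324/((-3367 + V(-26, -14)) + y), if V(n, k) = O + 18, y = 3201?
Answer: 324/157 ≈ 2.0637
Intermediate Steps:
O = -9 (O = 3*(-3) = -9)
V(n, k) = 9 (V(n, k) = -9 + 18 = 9)
-324/((-3367 + V(-26, -14)) + y) = -324/((-3367 + 9) + 3201) = -324/(-3358 + 3201) = -324/(-157) = -324*(-1/157) = 324/157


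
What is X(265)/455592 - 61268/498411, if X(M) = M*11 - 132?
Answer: -8842044281/75690688104 ≈ -0.11682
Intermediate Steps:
X(M) = -132 + 11*M (X(M) = 11*M - 132 = -132 + 11*M)
X(265)/455592 - 61268/498411 = (-132 + 11*265)/455592 - 61268/498411 = (-132 + 2915)*(1/455592) - 61268*1/498411 = 2783*(1/455592) - 61268/498411 = 2783/455592 - 61268/498411 = -8842044281/75690688104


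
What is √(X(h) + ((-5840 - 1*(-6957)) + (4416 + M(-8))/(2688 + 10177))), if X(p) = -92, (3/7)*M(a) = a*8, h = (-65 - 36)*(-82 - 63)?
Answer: √61092295665/7719 ≈ 32.021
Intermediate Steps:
h = 14645 (h = -101*(-145) = 14645)
M(a) = 56*a/3 (M(a) = 7*(a*8)/3 = 7*(8*a)/3 = 56*a/3)
√(X(h) + ((-5840 - 1*(-6957)) + (4416 + M(-8))/(2688 + 10177))) = √(-92 + ((-5840 - 1*(-6957)) + (4416 + (56/3)*(-8))/(2688 + 10177))) = √(-92 + ((-5840 + 6957) + (4416 - 448/3)/12865)) = √(-92 + (1117 + (12800/3)*(1/12865))) = √(-92 + (1117 + 2560/7719)) = √(-92 + 8624683/7719) = √(7914535/7719) = √61092295665/7719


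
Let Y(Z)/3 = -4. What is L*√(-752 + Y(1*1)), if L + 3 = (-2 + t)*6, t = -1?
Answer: -42*I*√191 ≈ -580.45*I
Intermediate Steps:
Y(Z) = -12 (Y(Z) = 3*(-4) = -12)
L = -21 (L = -3 + (-2 - 1)*6 = -3 - 3*6 = -3 - 18 = -21)
L*√(-752 + Y(1*1)) = -21*√(-752 - 12) = -42*I*√191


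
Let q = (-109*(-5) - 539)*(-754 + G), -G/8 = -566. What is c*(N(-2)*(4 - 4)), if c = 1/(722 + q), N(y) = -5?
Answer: 0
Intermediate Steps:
G = 4528 (G = -8*(-566) = 4528)
q = 22644 (q = (-109*(-5) - 539)*(-754 + 4528) = (545 - 539)*3774 = 6*3774 = 22644)
c = 1/23366 (c = 1/(722 + 22644) = 1/23366 ≈ 4.2797e-5)
c*(N(-2)*(4 - 4)) = (-5*(4 - 4))/23366 = (-5*0)/23366 = (1/23366)*0 = 0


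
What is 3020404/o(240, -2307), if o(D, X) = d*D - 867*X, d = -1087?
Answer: 3020404/1739289 ≈ 1.7366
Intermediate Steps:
o(D, X) = -1087*D - 867*X
3020404/o(240, -2307) = 3020404/(-1087*240 - 867*(-2307)) = 3020404/(-260880 + 2000169) = 3020404/1739289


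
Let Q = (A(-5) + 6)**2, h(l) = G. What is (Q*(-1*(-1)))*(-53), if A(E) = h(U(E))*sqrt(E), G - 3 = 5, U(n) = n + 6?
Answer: 15052 - 5088*I*sqrt(5) ≈ 15052.0 - 11377.0*I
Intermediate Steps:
U(n) = 6 + n
G = 8 (G = 3 + 5 = 8)
h(l) = 8
A(E) = 8*sqrt(E)
Q = (6 + 8*I*sqrt(5))**2 (Q = (8*sqrt(-5) + 6)**2 = (8*(I*sqrt(5)) + 6)**2 = (8*I*sqrt(5) + 6)**2 = (6 + 8*I*sqrt(5))**2 ≈ -284.0 + 214.66*I)
(Q*(-1*(-1)))*(-53) = ((-284 + 96*I*sqrt(5))*(-1*(-1)))*(-53) = ((-284 + 96*I*sqrt(5))*1)*(-53) = (-284 + 96*I*sqrt(5))*(-53) = 15052 - 5088*I*sqrt(5)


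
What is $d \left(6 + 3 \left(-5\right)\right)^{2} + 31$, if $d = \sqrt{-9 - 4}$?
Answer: $31 + 81 i \sqrt{13} \approx 31.0 + 292.05 i$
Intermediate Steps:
$d = i \sqrt{13}$ ($d = \sqrt{-13} = i \sqrt{13} \approx 3.6056 i$)
$d \left(6 + 3 \left(-5\right)\right)^{2} + 31 = i \sqrt{13} \left(6 + 3 \left(-5\right)\right)^{2} + 31 = i \sqrt{13} \left(6 - 15\right)^{2} + 31 = i \sqrt{13} \left(-9\right)^{2} + 31 = i \sqrt{13} \cdot 81 + 31 = 81 i \sqrt{13} + 31 = 31 + 81 i \sqrt{13}$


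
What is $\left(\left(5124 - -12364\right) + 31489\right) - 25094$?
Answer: $23883$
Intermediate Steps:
$\left(\left(5124 - -12364\right) + 31489\right) - 25094 = \left(\left(5124 + 12364\right) + 31489\right) - 25094 = \left(17488 + 31489\right) - 25094 = 48977 - 25094 = 23883$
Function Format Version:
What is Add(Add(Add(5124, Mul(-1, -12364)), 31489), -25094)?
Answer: 23883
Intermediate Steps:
Add(Add(Add(5124, Mul(-1, -12364)), 31489), -25094) = Add(Add(Add(5124, 12364), 31489), -25094) = Add(Add(17488, 31489), -25094) = Add(48977, -25094) = 23883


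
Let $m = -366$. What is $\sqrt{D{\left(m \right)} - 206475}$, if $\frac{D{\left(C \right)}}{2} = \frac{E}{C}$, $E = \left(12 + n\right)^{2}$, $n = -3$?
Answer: $\frac{i \sqrt{768295122}}{61} \approx 454.4 i$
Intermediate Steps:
$E = 81$ ($E = \left(12 - 3\right)^{2} = 9^{2} = 81$)
$D{\left(C \right)} = \frac{162}{C}$ ($D{\left(C \right)} = 2 \frac{81}{C} = \frac{162}{C}$)
$\sqrt{D{\left(m \right)} - 206475} = \sqrt{\frac{162}{-366} - 206475} = \sqrt{162 \left(- \frac{1}{366}\right) - 206475} = \sqrt{- \frac{27}{61} - 206475} = \sqrt{- \frac{12595002}{61}} = \frac{i \sqrt{768295122}}{61}$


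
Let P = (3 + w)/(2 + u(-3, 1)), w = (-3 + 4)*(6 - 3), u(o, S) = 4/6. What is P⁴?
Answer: 6561/256 ≈ 25.629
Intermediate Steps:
u(o, S) = ⅔ (u(o, S) = 4*(⅙) = ⅔)
w = 3 (w = 1*3 = 3)
P = 9/4 (P = (3 + 3)/(2 + ⅔) = 6/(8/3) = 6*(3/8) = 9/4 ≈ 2.2500)
P⁴ = (9/4)⁴ = 6561/256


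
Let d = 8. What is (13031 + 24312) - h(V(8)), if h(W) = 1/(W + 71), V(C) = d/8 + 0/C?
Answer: 2688695/72 ≈ 37343.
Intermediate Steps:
V(C) = 1 (V(C) = 8/8 + 0/C = 8*(⅛) + 0 = 1 + 0 = 1)
h(W) = 1/(71 + W)
(13031 + 24312) - h(V(8)) = (13031 + 24312) - 1/(71 + 1) = 37343 - 1/72 = 2688695/72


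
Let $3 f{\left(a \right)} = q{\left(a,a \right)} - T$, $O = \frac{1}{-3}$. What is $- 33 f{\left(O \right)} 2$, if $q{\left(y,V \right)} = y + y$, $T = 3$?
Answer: $\frac{242}{3} \approx 80.667$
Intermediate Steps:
$O = - \frac{1}{3} \approx -0.33333$
$q{\left(y,V \right)} = 2 y$
$f{\left(a \right)} = -1 + \frac{2 a}{3}$ ($f{\left(a \right)} = \frac{2 a - 3}{3} = \frac{-3 + 2 a}{3} = -1 + \frac{2 a}{3}$)
$- 33 f{\left(O \right)} 2 = - 33 \left(-1 + \frac{2}{3} \left(- \frac{1}{3}\right)\right) 2 = - 33 \left(-1 - \frac{2}{9}\right) 2 = \left(-33\right) \left(- \frac{11}{9}\right) 2 = \frac{121}{3} \cdot 2 = \frac{242}{3}$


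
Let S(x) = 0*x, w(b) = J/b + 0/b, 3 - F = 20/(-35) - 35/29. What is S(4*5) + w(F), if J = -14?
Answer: -1421/485 ≈ -2.9299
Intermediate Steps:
F = 970/203 (F = 3 - (20/(-35) - 35/29) = 3 - (20*(-1/35) - 35*1/29) = 3 - (-4/7 - 35/29) = 3 - 1*(-361/203) = 3 + 361/203 = 970/203 ≈ 4.7783)
w(b) = -14/b (w(b) = -14/b + 0/b = -14/b + 0 = -14/b)
S(x) = 0
S(4*5) + w(F) = 0 - 14/970/203 = 0 - 14*203/970 = 0 - 1421/485 = -1421/485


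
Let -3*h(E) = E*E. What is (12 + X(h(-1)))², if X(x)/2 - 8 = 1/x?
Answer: 484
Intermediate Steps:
h(E) = -E²/3 (h(E) = -E*E/3 = -E²/3)
X(x) = 16 + 2/x
(12 + X(h(-1)))² = (12 + (16 + 2/((-⅓*(-1)²))))² = (12 + (16 + 2/((-⅓*1))))² = (12 + (16 + 2/(-⅓)))² = (12 + (16 + 2*(-3)))² = (12 + (16 - 6))² = (12 + 10)² = 22² = 484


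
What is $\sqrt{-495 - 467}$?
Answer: $i \sqrt{962} \approx 31.016 i$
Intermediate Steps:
$\sqrt{-495 - 467} = \sqrt{-962} = i \sqrt{962}$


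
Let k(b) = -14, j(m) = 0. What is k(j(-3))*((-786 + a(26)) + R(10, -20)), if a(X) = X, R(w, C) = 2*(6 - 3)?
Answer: 10556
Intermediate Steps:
R(w, C) = 6 (R(w, C) = 2*3 = 6)
k(j(-3))*((-786 + a(26)) + R(10, -20)) = -14*((-786 + 26) + 6) = -14*(-760 + 6) = -14*(-754) = 10556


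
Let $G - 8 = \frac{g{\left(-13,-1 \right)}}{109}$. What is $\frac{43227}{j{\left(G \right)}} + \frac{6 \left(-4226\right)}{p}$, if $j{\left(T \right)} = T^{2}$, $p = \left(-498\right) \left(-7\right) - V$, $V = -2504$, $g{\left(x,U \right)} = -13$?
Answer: $\frac{1528817205747}{2209953595} \approx 691.79$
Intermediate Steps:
$p = 5990$ ($p = \left(-498\right) \left(-7\right) - -2504 = 3486 + 2504 = 5990$)
$G = \frac{859}{109}$ ($G = 8 - \frac{13}{109} = \frac{859}{109} \approx 7.8807$)
$\frac{43227}{j{\left(G \right)}} + \frac{6 \left(-4226\right)}{p} = \frac{43227}{\left(\frac{859}{109}\right)^{2}} + \frac{6 \left(-4226\right)}{5990} = \frac{43227}{\frac{737881}{11881}} - \frac{12678}{2995} = 43227 \cdot \frac{11881}{737881} - \frac{12678}{2995} = \frac{513579987}{737881} - \frac{12678}{2995} = \frac{1528817205747}{2209953595}$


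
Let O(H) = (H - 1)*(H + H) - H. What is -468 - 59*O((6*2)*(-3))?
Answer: -159768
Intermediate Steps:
O(H) = -H + 2*H*(-1 + H) (O(H) = (-1 + H)*(2*H) - H = 2*H*(-1 + H) - H = -H + 2*H*(-1 + H))
-468 - 59*O((6*2)*(-3)) = -468 - 59*(6*2)*(-3)*(-3 + 2*((6*2)*(-3))) = -468 - 59*12*(-3)*(-3 + 2*(12*(-3))) = -468 - (-2124)*(-3 + 2*(-36)) = -468 - (-2124)*(-3 - 72) = -468 - (-2124)*(-75) = -468 - 59*2700 = -468 - 159300 = -159768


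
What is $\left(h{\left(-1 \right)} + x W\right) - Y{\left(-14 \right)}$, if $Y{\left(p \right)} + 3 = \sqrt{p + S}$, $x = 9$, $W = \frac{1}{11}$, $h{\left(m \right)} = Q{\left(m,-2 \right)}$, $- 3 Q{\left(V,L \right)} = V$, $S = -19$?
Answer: $\frac{137}{33} - i \sqrt{33} \approx 4.1515 - 5.7446 i$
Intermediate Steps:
$Q{\left(V,L \right)} = - \frac{V}{3}$
$h{\left(m \right)} = - \frac{m}{3}$
$W = \frac{1}{11} \approx 0.090909$
$Y{\left(p \right)} = -3 + \sqrt{-19 + p}$ ($Y{\left(p \right)} = -3 + \sqrt{p - 19} = -3 + \sqrt{-19 + p}$)
$\left(h{\left(-1 \right)} + x W\right) - Y{\left(-14 \right)} = \left(\left(- \frac{1}{3}\right) \left(-1\right) + 9 \cdot \frac{1}{11}\right) - \left(-3 + \sqrt{-19 - 14}\right) = \left(\frac{1}{3} + \frac{9}{11}\right) - \left(-3 + \sqrt{-33}\right) = \frac{38}{33} - \left(-3 + i \sqrt{33}\right) = \frac{38}{33} + \left(3 - i \sqrt{33}\right) = \frac{137}{33} - i \sqrt{33}$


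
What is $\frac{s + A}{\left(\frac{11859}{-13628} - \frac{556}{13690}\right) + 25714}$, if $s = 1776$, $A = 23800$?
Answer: $\frac{2385822888160}{2398611069801} \approx 0.99467$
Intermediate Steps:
$\frac{s + A}{\left(\frac{11859}{-13628} - \frac{556}{13690}\right) + 25714} = \frac{1776 + 23800}{\left(\frac{11859}{-13628} - \frac{556}{13690}\right) + 25714} = \frac{25576}{\left(11859 \left(- \frac{1}{13628}\right) - \frac{278}{6845}\right) + 25714} = \frac{25576}{\left(- \frac{11859}{13628} - \frac{278}{6845}\right) + 25714} = \frac{25576}{- \frac{84963439}{93283660} + 25714} = \frac{25576}{\frac{2398611069801}{93283660}} = 25576 \cdot \frac{93283660}{2398611069801} = \frac{2385822888160}{2398611069801}$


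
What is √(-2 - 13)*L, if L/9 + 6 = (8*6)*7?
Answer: 2970*I*√15 ≈ 11503.0*I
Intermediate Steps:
L = 2970 (L = -54 + 9*((8*6)*7) = -54 + 9*(48*7) = -54 + 9*336 = -54 + 3024 = 2970)
√(-2 - 13)*L = √(-2 - 13)*2970 = √(-15)*2970 = (I*√15)*2970 = 2970*I*√15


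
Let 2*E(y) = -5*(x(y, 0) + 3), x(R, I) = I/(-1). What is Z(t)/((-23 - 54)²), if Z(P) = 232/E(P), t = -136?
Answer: -464/88935 ≈ -0.0052173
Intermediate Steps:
x(R, I) = -I (x(R, I) = I*(-1) = -I)
E(y) = -15/2 (E(y) = (-5*(-1*0 + 3))/2 = (-5*(0 + 3))/2 = (-5*3)/2 = (½)*(-15) = -15/2)
Z(P) = -464/15 (Z(P) = 232/(-15/2) = 232*(-2/15) = -464/15)
Z(t)/((-23 - 54)²) = -464/(15*(-23 - 54)²) = -464/(15*((-77)²)) = -464/15/5929 = -464/15*1/5929 = -464/88935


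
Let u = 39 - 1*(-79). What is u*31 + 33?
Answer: 3691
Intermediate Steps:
u = 118 (u = 39 + 79 = 118)
u*31 + 33 = 118*31 + 33 = 3658 + 33 = 3691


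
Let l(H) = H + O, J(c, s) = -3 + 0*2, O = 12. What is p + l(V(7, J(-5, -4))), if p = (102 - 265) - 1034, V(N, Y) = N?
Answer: -1178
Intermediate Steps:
J(c, s) = -3 (J(c, s) = -3 + 0 = -3)
l(H) = 12 + H (l(H) = H + 12 = 12 + H)
p = -1197 (p = -163 - 1034 = -1197)
p + l(V(7, J(-5, -4))) = -1197 + (12 + 7) = -1197 + 19 = -1178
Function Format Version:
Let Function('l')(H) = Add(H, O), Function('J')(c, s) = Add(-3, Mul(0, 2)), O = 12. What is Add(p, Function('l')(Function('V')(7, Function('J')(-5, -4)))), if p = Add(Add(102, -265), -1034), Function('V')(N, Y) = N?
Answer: -1178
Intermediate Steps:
Function('J')(c, s) = -3 (Function('J')(c, s) = Add(-3, 0) = -3)
Function('l')(H) = Add(12, H) (Function('l')(H) = Add(H, 12) = Add(12, H))
p = -1197 (p = Add(-163, -1034) = -1197)
Add(p, Function('l')(Function('V')(7, Function('J')(-5, -4)))) = Add(-1197, Add(12, 7)) = Add(-1197, 19) = -1178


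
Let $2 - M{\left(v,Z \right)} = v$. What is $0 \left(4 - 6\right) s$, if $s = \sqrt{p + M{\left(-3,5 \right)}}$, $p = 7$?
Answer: $0$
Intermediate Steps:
$M{\left(v,Z \right)} = 2 - v$
$s = 2 \sqrt{3}$ ($s = \sqrt{7 + \left(2 - -3\right)} = \sqrt{7 + \left(2 + 3\right)} = \sqrt{7 + 5} = \sqrt{12} = 2 \sqrt{3} \approx 3.4641$)
$0 \left(4 - 6\right) s = 0 \left(4 - 6\right) 2 \sqrt{3} = 0 \left(-2\right) 2 \sqrt{3} = 0 \cdot 2 \sqrt{3} = 0$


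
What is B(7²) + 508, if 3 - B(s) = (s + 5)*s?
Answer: -2135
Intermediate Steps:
B(s) = 3 - s*(5 + s) (B(s) = 3 - (s + 5)*s = 3 - (5 + s)*s = 3 - s*(5 + s))
B(7²) + 508 = (3 - (7²)² - 5*7²) + 508 = (3 - 1*49² - 5*49) + 508 = (3 - 1*2401 - 245) + 508 = (3 - 2401 - 245) + 508 = -2643 + 508 = -2135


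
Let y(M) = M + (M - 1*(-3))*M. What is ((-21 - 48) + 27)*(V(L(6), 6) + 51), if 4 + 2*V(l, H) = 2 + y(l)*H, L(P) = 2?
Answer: -3612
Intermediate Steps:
y(M) = M + M*(3 + M) (y(M) = M + (M + 3)*M = M + (3 + M)*M = M + M*(3 + M))
V(l, H) = -1 + H*l*(4 + l)/2 (V(l, H) = -2 + (2 + (l*(4 + l))*H)/2 = -2 + (2 + H*l*(4 + l))/2 = -2 + (1 + H*l*(4 + l)/2) = -1 + H*l*(4 + l)/2)
((-21 - 48) + 27)*(V(L(6), 6) + 51) = ((-21 - 48) + 27)*((-1 + (1/2)*6*2*(4 + 2)) + 51) = (-69 + 27)*((-1 + (1/2)*6*2*6) + 51) = -42*((-1 + 36) + 51) = -42*(35 + 51) = -42*86 = -3612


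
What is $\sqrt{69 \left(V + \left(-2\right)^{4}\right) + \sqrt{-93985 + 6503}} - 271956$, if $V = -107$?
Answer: $-271956 + \sqrt{-6279 + i \sqrt{87482}} \approx -2.7195 \cdot 10^{5} + 79.262 i$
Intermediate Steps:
$\sqrt{69 \left(V + \left(-2\right)^{4}\right) + \sqrt{-93985 + 6503}} - 271956 = \sqrt{69 \left(-107 + \left(-2\right)^{4}\right) + \sqrt{-93985 + 6503}} - 271956 = \sqrt{69 \left(-107 + 16\right) + \sqrt{-87482}} - 271956 = \sqrt{69 \left(-91\right) + i \sqrt{87482}} - 271956 = \sqrt{-6279 + i \sqrt{87482}} - 271956 = -271956 + \sqrt{-6279 + i \sqrt{87482}}$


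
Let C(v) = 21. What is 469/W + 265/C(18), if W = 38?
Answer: 19919/798 ≈ 24.961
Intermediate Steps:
469/W + 265/C(18) = 469/38 + 265/21 = 19919/798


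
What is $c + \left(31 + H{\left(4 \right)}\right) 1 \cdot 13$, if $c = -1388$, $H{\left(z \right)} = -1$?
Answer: $-998$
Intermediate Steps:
$c + \left(31 + H{\left(4 \right)}\right) 1 \cdot 13 = -1388 + \left(31 - 1\right) 1 \cdot 13 = -1388 + 30 \cdot 13 = -1388 + 390 = -998$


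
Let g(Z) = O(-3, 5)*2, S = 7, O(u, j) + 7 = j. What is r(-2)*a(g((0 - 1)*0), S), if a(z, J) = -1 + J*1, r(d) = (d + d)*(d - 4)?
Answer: 144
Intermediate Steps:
r(d) = 2*d*(-4 + d) (r(d) = (2*d)*(-4 + d) = 2*d*(-4 + d))
O(u, j) = -7 + j
g(Z) = -4 (g(Z) = (-7 + 5)*2 = -2*2 = -4)
a(z, J) = -1 + J
r(-2)*a(g((0 - 1)*0), S) = (2*(-2)*(-4 - 2))*(-1 + 7) = (2*(-2)*(-6))*6 = 24*6 = 144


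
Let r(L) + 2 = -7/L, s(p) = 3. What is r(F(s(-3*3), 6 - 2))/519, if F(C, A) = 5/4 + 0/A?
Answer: -38/2595 ≈ -0.014644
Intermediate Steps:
F(C, A) = 5/4 (F(C, A) = 5*(¼) + 0 = 5/4 + 0 = 5/4)
r(L) = -2 - 7/L
r(F(s(-3*3), 6 - 2))/519 = (-2 - 7/5/4)/519 = (-2 - 7*⅘)*(1/519) = (-2 - 28/5)*(1/519) = -38/5*1/519 = -38/2595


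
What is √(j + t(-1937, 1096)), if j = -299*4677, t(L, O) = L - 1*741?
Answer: I*√1401101 ≈ 1183.7*I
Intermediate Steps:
t(L, O) = -741 + L (t(L, O) = L - 741 = -741 + L)
j = -1398423
√(j + t(-1937, 1096)) = √(-1398423 + (-741 - 1937)) = √(-1398423 - 2678) = √(-1401101) = I*√1401101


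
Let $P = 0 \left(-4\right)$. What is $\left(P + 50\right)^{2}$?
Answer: $2500$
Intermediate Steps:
$P = 0$
$\left(P + 50\right)^{2} = \left(0 + 50\right)^{2} = 50^{2} = 2500$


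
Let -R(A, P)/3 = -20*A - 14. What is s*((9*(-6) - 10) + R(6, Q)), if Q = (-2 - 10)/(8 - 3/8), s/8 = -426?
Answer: -1151904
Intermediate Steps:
s = -3408 (s = 8*(-426) = -3408)
Q = -96/61 (Q = -12/(8 - 3*⅛) = -12/(8 - 3/8) = -12/61/8 = -12*8/61 = -96/61 ≈ -1.5738)
R(A, P) = 42 + 60*A (R(A, P) = -3*(-20*A - 14) = -3*(-14 - 20*A) = 42 + 60*A)
s*((9*(-6) - 10) + R(6, Q)) = -3408*((9*(-6) - 10) + (42 + 60*6)) = -3408*((-54 - 10) + (42 + 360)) = -3408*(-64 + 402) = -3408*338 = -1151904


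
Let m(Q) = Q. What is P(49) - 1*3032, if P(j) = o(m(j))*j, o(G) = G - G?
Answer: -3032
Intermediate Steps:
o(G) = 0
P(j) = 0 (P(j) = 0*j = 0)
P(49) - 1*3032 = 0 - 1*3032 = 0 - 3032 = -3032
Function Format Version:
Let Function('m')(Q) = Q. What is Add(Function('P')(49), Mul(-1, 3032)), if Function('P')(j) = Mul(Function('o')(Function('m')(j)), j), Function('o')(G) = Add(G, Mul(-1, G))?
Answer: -3032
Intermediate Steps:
Function('o')(G) = 0
Function('P')(j) = 0 (Function('P')(j) = Mul(0, j) = 0)
Add(Function('P')(49), Mul(-1, 3032)) = Add(0, Mul(-1, 3032)) = Add(0, -3032) = -3032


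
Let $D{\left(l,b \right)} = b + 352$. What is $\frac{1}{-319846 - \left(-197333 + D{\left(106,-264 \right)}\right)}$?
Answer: $- \frac{1}{122601} \approx -8.1565 \cdot 10^{-6}$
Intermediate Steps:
$D{\left(l,b \right)} = 352 + b$
$\frac{1}{-319846 - \left(-197333 + D{\left(106,-264 \right)}\right)} = \frac{1}{-319846 + \left(197333 - \left(352 - 264\right)\right)} = \frac{1}{-319846 + \left(197333 - 88\right)} = \frac{1}{-319846 + 197245} = \frac{1}{-122601} = - \frac{1}{122601}$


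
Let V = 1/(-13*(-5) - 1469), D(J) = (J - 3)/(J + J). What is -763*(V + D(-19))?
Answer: -11769275/26676 ≈ -441.19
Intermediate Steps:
D(J) = (-3 + J)/(2*J) (D(J) = (-3 + J)/((2*J)) = (-3 + J)*(1/(2*J)) = (-3 + J)/(2*J))
V = -1/1404 (V = 1/(65 - 1469) = 1/(-1404) = -1/1404 ≈ -0.00071225)
-763*(V + D(-19)) = -763*(-1/1404 + (½)*(-3 - 19)/(-19)) = -763*(-1/1404 + (½)*(-1/19)*(-22)) = -763*(-1/1404 + 11/19) = -763*15425/26676 = -11769275/26676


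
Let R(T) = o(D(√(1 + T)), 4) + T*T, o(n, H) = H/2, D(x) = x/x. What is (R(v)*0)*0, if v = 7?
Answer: 0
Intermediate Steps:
D(x) = 1
o(n, H) = H/2 (o(n, H) = H*(½) = H/2)
R(T) = 2 + T² (R(T) = (½)*4 + T*T = 2 + T²)
(R(v)*0)*0 = ((2 + 7²)*0)*0 = ((2 + 49)*0)*0 = (51*0)*0 = 0*0 = 0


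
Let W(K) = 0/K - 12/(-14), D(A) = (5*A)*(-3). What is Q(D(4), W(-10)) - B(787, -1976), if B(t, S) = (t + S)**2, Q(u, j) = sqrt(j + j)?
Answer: -1413721 + 2*sqrt(21)/7 ≈ -1.4137e+6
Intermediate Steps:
D(A) = -15*A
W(K) = 6/7 (W(K) = 0 - 12*(-1/14) = 0 + 6/7 = 6/7)
Q(u, j) = sqrt(2)*sqrt(j) (Q(u, j) = sqrt(2*j) = sqrt(2)*sqrt(j))
B(t, S) = (S + t)**2
Q(D(4), W(-10)) - B(787, -1976) = sqrt(2)*sqrt(6/7) - (-1976 + 787)**2 = sqrt(2)*(sqrt(42)/7) - 1*(-1189)**2 = 2*sqrt(21)/7 - 1*1413721 = 2*sqrt(21)/7 - 1413721 = -1413721 + 2*sqrt(21)/7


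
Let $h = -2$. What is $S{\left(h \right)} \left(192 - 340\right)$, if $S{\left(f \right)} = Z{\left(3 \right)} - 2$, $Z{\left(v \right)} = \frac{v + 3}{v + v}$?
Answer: $148$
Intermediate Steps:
$Z{\left(v \right)} = \frac{3 + v}{2 v}$
$S{\left(f \right)} = -1$ ($S{\left(f \right)} = \frac{3 + 3}{2 \cdot 3} - 2 = \frac{1}{2} \cdot \frac{1}{3} \cdot 6 - 2 = 1 - 2 = -1$)
$S{\left(h \right)} \left(192 - 340\right) = - (192 - 340) = \left(-1\right) \left(-148\right) = 148$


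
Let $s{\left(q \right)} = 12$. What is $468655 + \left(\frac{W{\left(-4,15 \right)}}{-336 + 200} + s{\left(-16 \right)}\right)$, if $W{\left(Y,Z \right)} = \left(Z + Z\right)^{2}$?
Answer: $\frac{15934453}{34} \approx 4.6866 \cdot 10^{5}$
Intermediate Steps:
$W{\left(Y,Z \right)} = 4 Z^{2}$ ($W{\left(Y,Z \right)} = \left(2 Z\right)^{2} = 4 Z^{2}$)
$468655 + \left(\frac{W{\left(-4,15 \right)}}{-336 + 200} + s{\left(-16 \right)}\right) = 468655 + \left(\frac{4 \cdot 15^{2}}{-336 + 200} + 12\right) = 468655 + \left(\frac{4 \cdot 225}{-136} + 12\right) = 468655 + \left(900 \left(- \frac{1}{136}\right) + 12\right) = 468655 + \left(- \frac{225}{34} + 12\right) = 468655 + \frac{183}{34} = \frac{15934453}{34}$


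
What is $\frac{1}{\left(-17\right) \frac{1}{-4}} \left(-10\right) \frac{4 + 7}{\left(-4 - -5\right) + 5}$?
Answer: $- \frac{220}{51} \approx -4.3137$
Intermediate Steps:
$\frac{1}{\left(-17\right) \frac{1}{-4}} \left(-10\right) \frac{4 + 7}{\left(-4 - -5\right) + 5} = \frac{1}{\left(-17\right) \left(- \frac{1}{4}\right)} \left(-10\right) \frac{11}{\left(-4 + 5\right) + 5} = \frac{1}{\frac{17}{4}} \left(-10\right) \frac{11}{1 + 5} = \frac{4}{17} \left(-10\right) \frac{11}{6} = - \frac{40 \cdot 11 \cdot \frac{1}{6}}{17} = \left(- \frac{40}{17}\right) \frac{11}{6} = - \frac{220}{51}$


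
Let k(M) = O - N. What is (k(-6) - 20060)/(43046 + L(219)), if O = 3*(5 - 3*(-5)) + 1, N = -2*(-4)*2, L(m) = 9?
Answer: -4003/8611 ≈ -0.46487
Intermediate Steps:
N = 16 (N = 8*2 = 16)
O = 61 (O = 3*(5 + 15) + 1 = 3*20 + 1 = 60 + 1 = 61)
k(M) = 45 (k(M) = 61 - 1*16 = 61 - 16 = 45)
(k(-6) - 20060)/(43046 + L(219)) = (45 - 20060)/(43046 + 9) = -20015/43055 = -20015*1/43055 = -4003/8611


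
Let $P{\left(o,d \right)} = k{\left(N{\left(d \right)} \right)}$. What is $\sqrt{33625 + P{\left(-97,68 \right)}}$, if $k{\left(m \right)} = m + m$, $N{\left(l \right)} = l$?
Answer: $7 \sqrt{689} \approx 183.74$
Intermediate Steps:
$k{\left(m \right)} = 2 m$
$P{\left(o,d \right)} = 2 d$
$\sqrt{33625 + P{\left(-97,68 \right)}} = \sqrt{33625 + 2 \cdot 68} = \sqrt{33625 + 136} = \sqrt{33761} = 7 \sqrt{689}$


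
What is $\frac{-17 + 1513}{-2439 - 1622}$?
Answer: $- \frac{1496}{4061} \approx -0.36838$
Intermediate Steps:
$\frac{-17 + 1513}{-2439 - 1622} = \frac{1496}{-2439 - 1622} = \frac{1496}{-4061} = 1496 \left(- \frac{1}{4061}\right) = - \frac{1496}{4061}$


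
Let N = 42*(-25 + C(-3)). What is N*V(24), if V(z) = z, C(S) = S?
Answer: -28224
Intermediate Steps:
N = -1176 (N = 42*(-25 - 3) = 42*(-28) = -1176)
N*V(24) = -1176*24 = -28224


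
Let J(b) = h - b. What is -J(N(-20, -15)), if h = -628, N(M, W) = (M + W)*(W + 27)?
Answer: 208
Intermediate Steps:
N(M, W) = (27 + W)*(M + W) (N(M, W) = (M + W)*(27 + W) = (27 + W)*(M + W))
J(b) = -628 - b
-J(N(-20, -15)) = -(-628 - ((-15)² + 27*(-20) + 27*(-15) - 20*(-15))) = -(-628 - (225 - 540 - 405 + 300)) = -(-628 - 1*(-420)) = -(-628 + 420) = -1*(-208) = 208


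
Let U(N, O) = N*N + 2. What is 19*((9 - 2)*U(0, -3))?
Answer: 266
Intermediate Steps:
U(N, O) = 2 + N² (U(N, O) = N² + 2 = 2 + N²)
19*((9 - 2)*U(0, -3)) = 19*((9 - 2)*(2 + 0²)) = 19*(7*(2 + 0)) = 19*(7*2) = 19*14 = 266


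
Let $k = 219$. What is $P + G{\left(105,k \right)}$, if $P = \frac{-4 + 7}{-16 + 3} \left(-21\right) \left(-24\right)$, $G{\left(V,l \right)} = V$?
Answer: $- \frac{147}{13} \approx -11.308$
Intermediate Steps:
$P = - \frac{1512}{13}$ ($P = \frac{3}{-13} \left(-21\right) \left(-24\right) = 3 \left(- \frac{1}{13}\right) \left(-21\right) \left(-24\right) = \left(- \frac{3}{13}\right) \left(-21\right) \left(-24\right) = \frac{63}{13} \left(-24\right) = - \frac{1512}{13} \approx -116.31$)
$P + G{\left(105,k \right)} = - \frac{1512}{13} + 105 = - \frac{147}{13}$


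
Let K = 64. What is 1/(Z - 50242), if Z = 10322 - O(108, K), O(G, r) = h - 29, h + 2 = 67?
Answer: -1/39956 ≈ -2.5028e-5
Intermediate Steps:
h = 65 (h = -2 + 67 = 65)
O(G, r) = 36 (O(G, r) = 65 - 29 = 36)
Z = 10286 (Z = 10322 - 1*36 = 10322 - 36 = 10286)
1/(Z - 50242) = 1/(10286 - 50242) = 1/(-39956) = -1/39956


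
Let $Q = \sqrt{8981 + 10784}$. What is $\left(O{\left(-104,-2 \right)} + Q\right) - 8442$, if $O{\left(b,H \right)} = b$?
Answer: $-8546 + \sqrt{19765} \approx -8405.4$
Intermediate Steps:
$Q = \sqrt{19765} \approx 140.59$
$\left(O{\left(-104,-2 \right)} + Q\right) - 8442 = \left(-104 + \sqrt{19765}\right) - 8442 = -8546 + \sqrt{19765}$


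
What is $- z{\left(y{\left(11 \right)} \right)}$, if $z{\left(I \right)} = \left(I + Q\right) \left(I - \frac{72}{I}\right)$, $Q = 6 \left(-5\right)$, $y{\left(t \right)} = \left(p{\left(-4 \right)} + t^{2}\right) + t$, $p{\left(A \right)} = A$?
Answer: $- \frac{99911}{8} \approx -12489.0$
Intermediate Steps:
$y{\left(t \right)} = -4 + t + t^{2}$ ($y{\left(t \right)} = \left(-4 + t^{2}\right) + t = -4 + t + t^{2}$)
$Q = -30$
$z{\left(I \right)} = \left(-30 + I\right) \left(I - \frac{72}{I}\right)$ ($z{\left(I \right)} = \left(I - 30\right) \left(I - \frac{72}{I}\right) = \left(-30 + I\right) \left(I - \frac{72}{I}\right)$)
$- z{\left(y{\left(11 \right)} \right)} = - (-72 + \left(-4 + 11 + 11^{2}\right)^{2} - 30 \left(-4 + 11 + 11^{2}\right) + \frac{2160}{-4 + 11 + 11^{2}}) = - (-72 + \left(-4 + 11 + 121\right)^{2} - 30 \left(-4 + 11 + 121\right) + \frac{2160}{-4 + 11 + 121}) = - (-72 + 128^{2} - 3840 + \frac{2160}{128}) = - (-72 + 16384 - 3840 + 2160 \cdot \frac{1}{128}) = - (-72 + 16384 - 3840 + \frac{135}{8}) = \left(-1\right) \frac{99911}{8} = - \frac{99911}{8}$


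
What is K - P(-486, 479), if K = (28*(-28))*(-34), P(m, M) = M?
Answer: 26177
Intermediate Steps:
K = 26656 (K = -784*(-34) = 26656)
K - P(-486, 479) = 26656 - 1*479 = 26656 - 479 = 26177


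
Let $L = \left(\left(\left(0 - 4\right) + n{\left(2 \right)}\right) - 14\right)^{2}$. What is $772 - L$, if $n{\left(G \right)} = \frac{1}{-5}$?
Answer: $\frac{11019}{25} \approx 440.76$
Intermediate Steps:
$n{\left(G \right)} = - \frac{1}{5}$
$L = \frac{8281}{25}$ ($L = \left(\left(\left(0 - 4\right) - \frac{1}{5}\right) - 14\right)^{2} = \left(\left(-4 - \frac{1}{5}\right) - 14\right)^{2} = \left(- \frac{21}{5} - 14\right)^{2} = \left(- \frac{91}{5}\right)^{2} = \frac{8281}{25} \approx 331.24$)
$772 - L = 772 - \frac{8281}{25} = \frac{11019}{25}$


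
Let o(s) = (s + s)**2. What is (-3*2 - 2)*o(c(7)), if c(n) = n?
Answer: -1568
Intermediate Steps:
o(s) = 4*s**2 (o(s) = (2*s)**2 = 4*s**2)
(-3*2 - 2)*o(c(7)) = (-3*2 - 2)*(4*7**2) = (-6 - 2)*(4*49) = -8*196 = -1568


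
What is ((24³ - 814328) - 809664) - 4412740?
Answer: -6022908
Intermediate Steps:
((24³ - 814328) - 809664) - 4412740 = ((13824 - 814328) - 809664) - 4412740 = (-800504 - 809664) - 4412740 = -1610168 - 4412740 = -6022908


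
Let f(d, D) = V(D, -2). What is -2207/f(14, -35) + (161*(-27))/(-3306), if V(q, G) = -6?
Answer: 610202/1653 ≈ 369.15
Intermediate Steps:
f(d, D) = -6
-2207/f(14, -35) + (161*(-27))/(-3306) = -2207/(-6) + (161*(-27))/(-3306) = -2207*(-1/6) - 4347*(-1/3306) = 2207/6 + 1449/1102 = 610202/1653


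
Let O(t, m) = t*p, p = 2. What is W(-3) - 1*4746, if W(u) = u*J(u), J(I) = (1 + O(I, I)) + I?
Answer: -4722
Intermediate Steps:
O(t, m) = 2*t (O(t, m) = t*2 = 2*t)
J(I) = 1 + 3*I (J(I) = (1 + 2*I) + I = 1 + 3*I)
W(u) = u*(1 + 3*u)
W(-3) - 1*4746 = -3*(1 + 3*(-3)) - 1*4746 = -3*(1 - 9) - 4746 = -3*(-8) - 4746 = 24 - 4746 = -4722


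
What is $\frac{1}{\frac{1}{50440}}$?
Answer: $50440$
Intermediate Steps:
$\frac{1}{\frac{1}{50440}} = 50440$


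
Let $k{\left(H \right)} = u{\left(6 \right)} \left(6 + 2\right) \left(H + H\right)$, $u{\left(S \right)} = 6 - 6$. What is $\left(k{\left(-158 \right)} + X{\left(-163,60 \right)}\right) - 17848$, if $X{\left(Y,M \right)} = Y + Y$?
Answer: $-18174$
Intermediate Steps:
$u{\left(S \right)} = 0$ ($u{\left(S \right)} = 6 - 6 = 0$)
$X{\left(Y,M \right)} = 2 Y$
$k{\left(H \right)} = 0$ ($k{\left(H \right)} = 0 \left(6 + 2\right) \left(H + H\right) = 0 \cdot 8 \cdot 2 H = 0 \cdot 2 H = 0$)
$\left(k{\left(-158 \right)} + X{\left(-163,60 \right)}\right) - 17848 = \left(0 + 2 \left(-163\right)\right) - 17848 = \left(0 - 326\right) - 17848 = -326 - 17848 = -18174$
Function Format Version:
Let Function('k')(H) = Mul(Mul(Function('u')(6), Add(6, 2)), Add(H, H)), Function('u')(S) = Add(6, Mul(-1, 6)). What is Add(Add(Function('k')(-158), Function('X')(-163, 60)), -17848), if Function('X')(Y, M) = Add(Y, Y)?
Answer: -18174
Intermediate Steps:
Function('u')(S) = 0 (Function('u')(S) = Add(6, -6) = 0)
Function('X')(Y, M) = Mul(2, Y)
Function('k')(H) = 0 (Function('k')(H) = Mul(Mul(0, Add(6, 2)), Add(H, H)) = Mul(Mul(0, 8), Mul(2, H)) = Mul(0, Mul(2, H)) = 0)
Add(Add(Function('k')(-158), Function('X')(-163, 60)), -17848) = Add(Add(0, Mul(2, -163)), -17848) = Add(Add(0, -326), -17848) = Add(-326, -17848) = -18174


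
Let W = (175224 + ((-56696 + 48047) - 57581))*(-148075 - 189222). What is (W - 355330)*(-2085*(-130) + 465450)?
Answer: -27076468399602000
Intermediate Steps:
W = -36763349218 (W = (175224 + (-8649 - 57581))*(-337297) = (175224 - 66230)*(-337297) = 108994*(-337297) = -36763349218)
(W - 355330)*(-2085*(-130) + 465450) = (-36763349218 - 355330)*(-2085*(-130) + 465450) = -36763704548*(271050 + 465450) = -36763704548*736500 = -27076468399602000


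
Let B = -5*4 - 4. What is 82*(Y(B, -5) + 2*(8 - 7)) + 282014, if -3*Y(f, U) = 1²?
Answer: 846452/3 ≈ 2.8215e+5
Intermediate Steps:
B = -24 (B = -20 - 4 = -24)
Y(f, U) = -⅓ (Y(f, U) = -⅓*1² = -⅓*1 = -⅓)
82*(Y(B, -5) + 2*(8 - 7)) + 282014 = 82*(-⅓ + 2*(8 - 7)) + 282014 = 82*(-⅓ + 2*1) + 282014 = 82*(-⅓ + 2) + 282014 = 82*(5/3) + 282014 = 410/3 + 282014 = 846452/3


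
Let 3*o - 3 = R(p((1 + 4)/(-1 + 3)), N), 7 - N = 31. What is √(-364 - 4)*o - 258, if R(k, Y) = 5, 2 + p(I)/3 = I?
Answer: -258 + 32*I*√23/3 ≈ -258.0 + 51.156*I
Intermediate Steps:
p(I) = -6 + 3*I
N = -24 (N = 7 - 1*31 = 7 - 31 = -24)
o = 8/3 (o = 1 + (⅓)*5 = 1 + 5/3 = 8/3 ≈ 2.6667)
√(-364 - 4)*o - 258 = √(-364 - 4)*(8/3) - 258 = √(-368)*(8/3) - 258 = (4*I*√23)*(8/3) - 258 = 32*I*√23/3 - 258 = -258 + 32*I*√23/3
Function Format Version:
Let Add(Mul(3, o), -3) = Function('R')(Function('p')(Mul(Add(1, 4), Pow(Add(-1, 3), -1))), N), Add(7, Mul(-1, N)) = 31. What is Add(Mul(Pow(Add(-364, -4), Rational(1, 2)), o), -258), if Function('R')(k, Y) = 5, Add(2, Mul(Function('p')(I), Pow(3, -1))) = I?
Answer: Add(-258, Mul(Rational(32, 3), I, Pow(23, Rational(1, 2)))) ≈ Add(-258.00, Mul(51.156, I))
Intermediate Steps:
Function('p')(I) = Add(-6, Mul(3, I))
N = -24 (N = Add(7, Mul(-1, 31)) = Add(7, -31) = -24)
o = Rational(8, 3) (o = Add(1, Mul(Rational(1, 3), 5)) = Add(1, Rational(5, 3)) = Rational(8, 3) ≈ 2.6667)
Add(Mul(Pow(Add(-364, -4), Rational(1, 2)), o), -258) = Add(Mul(Pow(Add(-364, -4), Rational(1, 2)), Rational(8, 3)), -258) = Add(Mul(Pow(-368, Rational(1, 2)), Rational(8, 3)), -258) = Add(Mul(Mul(4, I, Pow(23, Rational(1, 2))), Rational(8, 3)), -258) = Add(Mul(Rational(32, 3), I, Pow(23, Rational(1, 2))), -258) = Add(-258, Mul(Rational(32, 3), I, Pow(23, Rational(1, 2))))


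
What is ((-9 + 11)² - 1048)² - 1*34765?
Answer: 1055171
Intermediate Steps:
((-9 + 11)² - 1048)² - 1*34765 = (2² - 1048)² - 34765 = (4 - 1048)² - 34765 = (-1044)² - 34765 = 1089936 - 34765 = 1055171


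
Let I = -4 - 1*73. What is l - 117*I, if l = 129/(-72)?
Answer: 216173/24 ≈ 9007.2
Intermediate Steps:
I = -77 (I = -4 - 73 = -77)
l = -43/24 (l = 129*(-1/72) = -43/24 ≈ -1.7917)
l - 117*I = -43/24 - 117*(-77) = -43/24 + 9009 = 216173/24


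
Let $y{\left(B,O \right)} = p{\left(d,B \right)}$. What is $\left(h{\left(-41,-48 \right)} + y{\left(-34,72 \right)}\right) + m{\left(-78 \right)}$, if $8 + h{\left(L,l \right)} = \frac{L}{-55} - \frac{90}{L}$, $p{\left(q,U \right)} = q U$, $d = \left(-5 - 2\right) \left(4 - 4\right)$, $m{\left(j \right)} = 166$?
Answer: $\frac{362921}{2255} \approx 160.94$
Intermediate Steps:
$d = 0$ ($d = \left(-7\right) 0 = 0$)
$p{\left(q,U \right)} = U q$
$y{\left(B,O \right)} = 0$ ($y{\left(B,O \right)} = B 0 = 0$)
$h{\left(L,l \right)} = -8 - \frac{90}{L} - \frac{L}{55}$ ($h{\left(L,l \right)} = -8 + \left(\frac{L}{-55} - \frac{90}{L}\right) = -8 + \left(L \left(- \frac{1}{55}\right) - \frac{90}{L}\right) = -8 - \left(\frac{90}{L} + \frac{L}{55}\right) = -8 - \frac{90}{L} - \frac{L}{55}$)
$\left(h{\left(-41,-48 \right)} + y{\left(-34,72 \right)}\right) + m{\left(-78 \right)} = \left(\left(-8 - \frac{90}{-41} - - \frac{41}{55}\right) + 0\right) + 166 = \left(\left(-8 - - \frac{90}{41} + \frac{41}{55}\right) + 0\right) + 166 = \left(\left(-8 + \frac{90}{41} + \frac{41}{55}\right) + 0\right) + 166 = \left(- \frac{11409}{2255} + 0\right) + 166 = - \frac{11409}{2255} + 166 = \frac{362921}{2255}$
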